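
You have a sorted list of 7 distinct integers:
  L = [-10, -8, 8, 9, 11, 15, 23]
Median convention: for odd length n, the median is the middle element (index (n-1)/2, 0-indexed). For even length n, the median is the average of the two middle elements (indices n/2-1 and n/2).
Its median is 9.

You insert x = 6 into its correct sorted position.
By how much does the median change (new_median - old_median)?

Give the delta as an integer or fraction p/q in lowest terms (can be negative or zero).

Answer: -1/2

Derivation:
Old median = 9
After inserting x = 6: new sorted = [-10, -8, 6, 8, 9, 11, 15, 23]
New median = 17/2
Delta = 17/2 - 9 = -1/2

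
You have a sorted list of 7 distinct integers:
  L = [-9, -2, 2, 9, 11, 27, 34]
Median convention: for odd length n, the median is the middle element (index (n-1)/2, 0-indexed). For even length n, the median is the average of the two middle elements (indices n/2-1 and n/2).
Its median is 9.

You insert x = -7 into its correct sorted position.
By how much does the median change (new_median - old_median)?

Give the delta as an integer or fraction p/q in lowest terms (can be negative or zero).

Old median = 9
After inserting x = -7: new sorted = [-9, -7, -2, 2, 9, 11, 27, 34]
New median = 11/2
Delta = 11/2 - 9 = -7/2

Answer: -7/2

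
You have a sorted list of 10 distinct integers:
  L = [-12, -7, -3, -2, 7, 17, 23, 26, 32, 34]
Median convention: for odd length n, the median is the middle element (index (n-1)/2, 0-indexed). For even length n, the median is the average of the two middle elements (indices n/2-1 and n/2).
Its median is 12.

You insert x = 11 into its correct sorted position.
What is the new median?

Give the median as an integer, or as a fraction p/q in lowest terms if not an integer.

Old list (sorted, length 10): [-12, -7, -3, -2, 7, 17, 23, 26, 32, 34]
Old median = 12
Insert x = 11
Old length even (10). Middle pair: indices 4,5 = 7,17.
New length odd (11). New median = single middle element.
x = 11: 5 elements are < x, 5 elements are > x.
New sorted list: [-12, -7, -3, -2, 7, 11, 17, 23, 26, 32, 34]
New median = 11

Answer: 11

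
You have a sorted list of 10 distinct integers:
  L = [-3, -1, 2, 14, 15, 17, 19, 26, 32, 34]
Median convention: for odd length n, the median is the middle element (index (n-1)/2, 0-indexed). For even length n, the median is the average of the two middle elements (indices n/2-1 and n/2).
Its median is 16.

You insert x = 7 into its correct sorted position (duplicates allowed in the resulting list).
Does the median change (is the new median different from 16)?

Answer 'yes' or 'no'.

Old median = 16
Insert x = 7
New median = 15
Changed? yes

Answer: yes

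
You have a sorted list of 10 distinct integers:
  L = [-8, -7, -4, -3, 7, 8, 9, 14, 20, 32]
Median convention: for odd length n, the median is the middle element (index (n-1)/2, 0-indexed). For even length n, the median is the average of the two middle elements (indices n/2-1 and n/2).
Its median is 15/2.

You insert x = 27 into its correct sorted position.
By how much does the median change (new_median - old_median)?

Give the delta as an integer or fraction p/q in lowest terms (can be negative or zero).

Answer: 1/2

Derivation:
Old median = 15/2
After inserting x = 27: new sorted = [-8, -7, -4, -3, 7, 8, 9, 14, 20, 27, 32]
New median = 8
Delta = 8 - 15/2 = 1/2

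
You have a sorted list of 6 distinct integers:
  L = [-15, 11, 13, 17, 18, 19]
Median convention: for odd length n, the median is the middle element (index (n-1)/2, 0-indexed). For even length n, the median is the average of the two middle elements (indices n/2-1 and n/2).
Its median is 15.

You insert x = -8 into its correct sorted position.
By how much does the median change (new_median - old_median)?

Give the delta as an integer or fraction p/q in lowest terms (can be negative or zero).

Old median = 15
After inserting x = -8: new sorted = [-15, -8, 11, 13, 17, 18, 19]
New median = 13
Delta = 13 - 15 = -2

Answer: -2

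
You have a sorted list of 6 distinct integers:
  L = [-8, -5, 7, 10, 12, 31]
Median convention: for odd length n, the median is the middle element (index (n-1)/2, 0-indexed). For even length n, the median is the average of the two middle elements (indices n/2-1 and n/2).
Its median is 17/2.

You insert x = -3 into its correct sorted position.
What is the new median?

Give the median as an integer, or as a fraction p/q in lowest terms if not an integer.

Old list (sorted, length 6): [-8, -5, 7, 10, 12, 31]
Old median = 17/2
Insert x = -3
Old length even (6). Middle pair: indices 2,3 = 7,10.
New length odd (7). New median = single middle element.
x = -3: 2 elements are < x, 4 elements are > x.
New sorted list: [-8, -5, -3, 7, 10, 12, 31]
New median = 7

Answer: 7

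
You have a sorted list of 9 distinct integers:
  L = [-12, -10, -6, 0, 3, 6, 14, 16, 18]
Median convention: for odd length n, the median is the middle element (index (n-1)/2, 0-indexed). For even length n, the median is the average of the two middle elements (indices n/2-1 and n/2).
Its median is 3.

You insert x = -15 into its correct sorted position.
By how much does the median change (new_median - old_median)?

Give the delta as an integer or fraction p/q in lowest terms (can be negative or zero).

Answer: -3/2

Derivation:
Old median = 3
After inserting x = -15: new sorted = [-15, -12, -10, -6, 0, 3, 6, 14, 16, 18]
New median = 3/2
Delta = 3/2 - 3 = -3/2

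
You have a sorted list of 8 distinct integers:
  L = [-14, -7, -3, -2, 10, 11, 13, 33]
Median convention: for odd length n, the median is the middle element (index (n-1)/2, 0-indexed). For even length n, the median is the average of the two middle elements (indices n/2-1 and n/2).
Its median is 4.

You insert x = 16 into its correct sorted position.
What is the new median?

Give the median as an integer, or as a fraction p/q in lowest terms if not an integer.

Old list (sorted, length 8): [-14, -7, -3, -2, 10, 11, 13, 33]
Old median = 4
Insert x = 16
Old length even (8). Middle pair: indices 3,4 = -2,10.
New length odd (9). New median = single middle element.
x = 16: 7 elements are < x, 1 elements are > x.
New sorted list: [-14, -7, -3, -2, 10, 11, 13, 16, 33]
New median = 10

Answer: 10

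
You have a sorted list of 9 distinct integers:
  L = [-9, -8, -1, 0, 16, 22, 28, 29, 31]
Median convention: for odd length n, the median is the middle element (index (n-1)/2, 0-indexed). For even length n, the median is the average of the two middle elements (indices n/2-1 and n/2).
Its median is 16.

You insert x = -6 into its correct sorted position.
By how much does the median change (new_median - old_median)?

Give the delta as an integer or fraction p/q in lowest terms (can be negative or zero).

Answer: -8

Derivation:
Old median = 16
After inserting x = -6: new sorted = [-9, -8, -6, -1, 0, 16, 22, 28, 29, 31]
New median = 8
Delta = 8 - 16 = -8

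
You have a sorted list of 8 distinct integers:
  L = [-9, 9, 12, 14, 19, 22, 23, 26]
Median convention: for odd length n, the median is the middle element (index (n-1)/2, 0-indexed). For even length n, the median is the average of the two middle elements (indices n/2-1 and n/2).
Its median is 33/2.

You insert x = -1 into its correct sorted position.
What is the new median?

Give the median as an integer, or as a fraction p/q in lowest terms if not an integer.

Old list (sorted, length 8): [-9, 9, 12, 14, 19, 22, 23, 26]
Old median = 33/2
Insert x = -1
Old length even (8). Middle pair: indices 3,4 = 14,19.
New length odd (9). New median = single middle element.
x = -1: 1 elements are < x, 7 elements are > x.
New sorted list: [-9, -1, 9, 12, 14, 19, 22, 23, 26]
New median = 14

Answer: 14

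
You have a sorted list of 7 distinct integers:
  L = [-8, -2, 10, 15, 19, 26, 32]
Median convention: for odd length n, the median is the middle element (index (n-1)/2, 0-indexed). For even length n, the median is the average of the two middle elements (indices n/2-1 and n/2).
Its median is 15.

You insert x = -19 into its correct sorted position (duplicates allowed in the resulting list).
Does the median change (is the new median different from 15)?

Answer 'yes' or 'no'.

Answer: yes

Derivation:
Old median = 15
Insert x = -19
New median = 25/2
Changed? yes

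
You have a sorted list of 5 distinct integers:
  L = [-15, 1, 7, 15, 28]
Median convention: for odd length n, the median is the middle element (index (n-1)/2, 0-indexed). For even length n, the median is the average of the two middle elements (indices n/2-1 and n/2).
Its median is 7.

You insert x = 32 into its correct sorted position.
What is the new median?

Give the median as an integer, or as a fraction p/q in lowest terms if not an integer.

Old list (sorted, length 5): [-15, 1, 7, 15, 28]
Old median = 7
Insert x = 32
Old length odd (5). Middle was index 2 = 7.
New length even (6). New median = avg of two middle elements.
x = 32: 5 elements are < x, 0 elements are > x.
New sorted list: [-15, 1, 7, 15, 28, 32]
New median = 11

Answer: 11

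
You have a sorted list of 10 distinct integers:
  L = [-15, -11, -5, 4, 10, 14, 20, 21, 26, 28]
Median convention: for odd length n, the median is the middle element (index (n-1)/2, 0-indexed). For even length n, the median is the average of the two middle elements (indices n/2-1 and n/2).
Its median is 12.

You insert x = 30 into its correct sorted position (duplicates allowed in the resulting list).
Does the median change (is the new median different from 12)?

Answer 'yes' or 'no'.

Old median = 12
Insert x = 30
New median = 14
Changed? yes

Answer: yes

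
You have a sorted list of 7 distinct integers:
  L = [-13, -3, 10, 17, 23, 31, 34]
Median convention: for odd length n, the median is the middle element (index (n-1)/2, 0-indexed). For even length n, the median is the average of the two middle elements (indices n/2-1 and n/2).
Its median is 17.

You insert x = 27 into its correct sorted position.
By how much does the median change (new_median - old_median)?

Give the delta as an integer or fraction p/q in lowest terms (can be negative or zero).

Old median = 17
After inserting x = 27: new sorted = [-13, -3, 10, 17, 23, 27, 31, 34]
New median = 20
Delta = 20 - 17 = 3

Answer: 3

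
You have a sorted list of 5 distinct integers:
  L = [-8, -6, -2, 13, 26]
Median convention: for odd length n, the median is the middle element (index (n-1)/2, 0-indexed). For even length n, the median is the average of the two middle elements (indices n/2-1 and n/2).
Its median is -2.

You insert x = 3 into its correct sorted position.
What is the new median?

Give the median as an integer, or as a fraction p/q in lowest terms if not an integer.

Answer: 1/2

Derivation:
Old list (sorted, length 5): [-8, -6, -2, 13, 26]
Old median = -2
Insert x = 3
Old length odd (5). Middle was index 2 = -2.
New length even (6). New median = avg of two middle elements.
x = 3: 3 elements are < x, 2 elements are > x.
New sorted list: [-8, -6, -2, 3, 13, 26]
New median = 1/2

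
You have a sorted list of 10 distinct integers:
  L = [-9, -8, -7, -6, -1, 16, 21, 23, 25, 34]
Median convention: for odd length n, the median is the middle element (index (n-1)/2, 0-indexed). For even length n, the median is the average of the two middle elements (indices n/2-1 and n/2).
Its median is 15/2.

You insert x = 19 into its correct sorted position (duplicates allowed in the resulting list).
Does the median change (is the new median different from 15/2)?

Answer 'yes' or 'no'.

Answer: yes

Derivation:
Old median = 15/2
Insert x = 19
New median = 16
Changed? yes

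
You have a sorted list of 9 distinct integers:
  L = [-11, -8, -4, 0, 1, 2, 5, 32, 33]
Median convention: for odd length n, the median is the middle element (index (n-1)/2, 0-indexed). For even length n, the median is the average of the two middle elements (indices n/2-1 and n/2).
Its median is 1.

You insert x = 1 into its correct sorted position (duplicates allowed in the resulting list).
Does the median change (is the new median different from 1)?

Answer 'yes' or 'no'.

Answer: no

Derivation:
Old median = 1
Insert x = 1
New median = 1
Changed? no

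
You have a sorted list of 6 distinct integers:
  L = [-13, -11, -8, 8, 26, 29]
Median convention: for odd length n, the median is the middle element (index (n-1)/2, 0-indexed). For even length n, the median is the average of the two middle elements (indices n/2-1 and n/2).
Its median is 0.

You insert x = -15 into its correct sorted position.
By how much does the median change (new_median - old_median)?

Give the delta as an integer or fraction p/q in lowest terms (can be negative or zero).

Answer: -8

Derivation:
Old median = 0
After inserting x = -15: new sorted = [-15, -13, -11, -8, 8, 26, 29]
New median = -8
Delta = -8 - 0 = -8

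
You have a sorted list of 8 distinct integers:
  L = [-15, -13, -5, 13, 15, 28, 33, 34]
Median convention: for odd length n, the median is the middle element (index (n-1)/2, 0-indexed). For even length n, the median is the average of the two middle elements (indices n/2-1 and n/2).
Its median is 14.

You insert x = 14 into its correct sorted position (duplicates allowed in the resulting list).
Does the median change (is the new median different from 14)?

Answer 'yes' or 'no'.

Answer: no

Derivation:
Old median = 14
Insert x = 14
New median = 14
Changed? no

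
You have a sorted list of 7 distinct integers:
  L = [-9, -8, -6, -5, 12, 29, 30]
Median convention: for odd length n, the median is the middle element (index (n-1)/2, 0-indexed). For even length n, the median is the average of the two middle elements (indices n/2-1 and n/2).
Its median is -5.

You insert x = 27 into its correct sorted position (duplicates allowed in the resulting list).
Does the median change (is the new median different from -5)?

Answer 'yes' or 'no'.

Old median = -5
Insert x = 27
New median = 7/2
Changed? yes

Answer: yes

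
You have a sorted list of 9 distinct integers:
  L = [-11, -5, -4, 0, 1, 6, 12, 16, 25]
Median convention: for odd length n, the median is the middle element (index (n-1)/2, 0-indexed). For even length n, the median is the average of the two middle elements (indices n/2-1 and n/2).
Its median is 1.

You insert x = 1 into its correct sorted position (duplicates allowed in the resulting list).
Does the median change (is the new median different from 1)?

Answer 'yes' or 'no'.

Old median = 1
Insert x = 1
New median = 1
Changed? no

Answer: no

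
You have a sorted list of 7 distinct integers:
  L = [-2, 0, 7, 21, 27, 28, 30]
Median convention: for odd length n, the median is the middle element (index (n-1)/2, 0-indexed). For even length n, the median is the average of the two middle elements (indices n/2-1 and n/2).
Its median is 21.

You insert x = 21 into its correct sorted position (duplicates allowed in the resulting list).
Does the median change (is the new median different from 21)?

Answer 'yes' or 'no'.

Answer: no

Derivation:
Old median = 21
Insert x = 21
New median = 21
Changed? no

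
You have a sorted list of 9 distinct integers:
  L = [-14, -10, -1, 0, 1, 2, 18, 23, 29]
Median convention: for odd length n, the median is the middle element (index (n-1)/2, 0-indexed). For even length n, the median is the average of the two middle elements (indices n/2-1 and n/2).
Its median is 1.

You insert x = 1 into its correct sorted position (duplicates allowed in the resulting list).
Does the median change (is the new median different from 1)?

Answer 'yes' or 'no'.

Old median = 1
Insert x = 1
New median = 1
Changed? no

Answer: no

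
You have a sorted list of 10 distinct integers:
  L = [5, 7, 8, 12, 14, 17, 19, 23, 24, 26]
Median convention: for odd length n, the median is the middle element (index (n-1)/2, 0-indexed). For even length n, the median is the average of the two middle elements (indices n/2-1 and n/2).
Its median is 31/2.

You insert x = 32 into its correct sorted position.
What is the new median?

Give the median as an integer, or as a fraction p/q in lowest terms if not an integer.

Old list (sorted, length 10): [5, 7, 8, 12, 14, 17, 19, 23, 24, 26]
Old median = 31/2
Insert x = 32
Old length even (10). Middle pair: indices 4,5 = 14,17.
New length odd (11). New median = single middle element.
x = 32: 10 elements are < x, 0 elements are > x.
New sorted list: [5, 7, 8, 12, 14, 17, 19, 23, 24, 26, 32]
New median = 17

Answer: 17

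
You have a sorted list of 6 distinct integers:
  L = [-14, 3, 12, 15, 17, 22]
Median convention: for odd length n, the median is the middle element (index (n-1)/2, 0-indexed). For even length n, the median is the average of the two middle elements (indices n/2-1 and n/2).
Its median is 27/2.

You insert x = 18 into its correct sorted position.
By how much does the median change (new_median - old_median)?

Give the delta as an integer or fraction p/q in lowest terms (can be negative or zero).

Answer: 3/2

Derivation:
Old median = 27/2
After inserting x = 18: new sorted = [-14, 3, 12, 15, 17, 18, 22]
New median = 15
Delta = 15 - 27/2 = 3/2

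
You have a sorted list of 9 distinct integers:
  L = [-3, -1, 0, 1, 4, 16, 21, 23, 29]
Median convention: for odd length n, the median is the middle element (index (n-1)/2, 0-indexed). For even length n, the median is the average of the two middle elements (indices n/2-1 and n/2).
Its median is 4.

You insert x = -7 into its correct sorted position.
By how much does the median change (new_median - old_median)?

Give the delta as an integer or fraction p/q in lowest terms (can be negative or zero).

Answer: -3/2

Derivation:
Old median = 4
After inserting x = -7: new sorted = [-7, -3, -1, 0, 1, 4, 16, 21, 23, 29]
New median = 5/2
Delta = 5/2 - 4 = -3/2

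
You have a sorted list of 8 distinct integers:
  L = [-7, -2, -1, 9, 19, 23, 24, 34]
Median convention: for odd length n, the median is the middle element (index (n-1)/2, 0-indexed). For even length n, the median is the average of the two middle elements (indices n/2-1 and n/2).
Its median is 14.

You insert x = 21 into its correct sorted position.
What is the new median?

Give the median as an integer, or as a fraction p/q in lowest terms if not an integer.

Old list (sorted, length 8): [-7, -2, -1, 9, 19, 23, 24, 34]
Old median = 14
Insert x = 21
Old length even (8). Middle pair: indices 3,4 = 9,19.
New length odd (9). New median = single middle element.
x = 21: 5 elements are < x, 3 elements are > x.
New sorted list: [-7, -2, -1, 9, 19, 21, 23, 24, 34]
New median = 19

Answer: 19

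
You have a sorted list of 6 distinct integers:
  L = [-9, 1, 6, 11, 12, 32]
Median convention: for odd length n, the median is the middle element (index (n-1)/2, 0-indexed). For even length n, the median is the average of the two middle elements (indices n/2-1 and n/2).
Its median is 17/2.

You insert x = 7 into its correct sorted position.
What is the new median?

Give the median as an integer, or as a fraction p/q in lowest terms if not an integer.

Answer: 7

Derivation:
Old list (sorted, length 6): [-9, 1, 6, 11, 12, 32]
Old median = 17/2
Insert x = 7
Old length even (6). Middle pair: indices 2,3 = 6,11.
New length odd (7). New median = single middle element.
x = 7: 3 elements are < x, 3 elements are > x.
New sorted list: [-9, 1, 6, 7, 11, 12, 32]
New median = 7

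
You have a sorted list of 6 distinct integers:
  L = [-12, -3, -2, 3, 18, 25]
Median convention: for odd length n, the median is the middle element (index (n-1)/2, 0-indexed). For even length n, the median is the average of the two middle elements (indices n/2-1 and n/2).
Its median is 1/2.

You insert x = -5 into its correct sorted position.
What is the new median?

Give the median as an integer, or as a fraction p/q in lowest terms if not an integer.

Answer: -2

Derivation:
Old list (sorted, length 6): [-12, -3, -2, 3, 18, 25]
Old median = 1/2
Insert x = -5
Old length even (6). Middle pair: indices 2,3 = -2,3.
New length odd (7). New median = single middle element.
x = -5: 1 elements are < x, 5 elements are > x.
New sorted list: [-12, -5, -3, -2, 3, 18, 25]
New median = -2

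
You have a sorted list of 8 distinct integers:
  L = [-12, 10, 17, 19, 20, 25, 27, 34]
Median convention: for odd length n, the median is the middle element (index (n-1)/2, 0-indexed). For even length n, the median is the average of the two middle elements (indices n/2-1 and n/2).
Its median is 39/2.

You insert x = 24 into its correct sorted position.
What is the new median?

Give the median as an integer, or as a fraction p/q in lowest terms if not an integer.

Answer: 20

Derivation:
Old list (sorted, length 8): [-12, 10, 17, 19, 20, 25, 27, 34]
Old median = 39/2
Insert x = 24
Old length even (8). Middle pair: indices 3,4 = 19,20.
New length odd (9). New median = single middle element.
x = 24: 5 elements are < x, 3 elements are > x.
New sorted list: [-12, 10, 17, 19, 20, 24, 25, 27, 34]
New median = 20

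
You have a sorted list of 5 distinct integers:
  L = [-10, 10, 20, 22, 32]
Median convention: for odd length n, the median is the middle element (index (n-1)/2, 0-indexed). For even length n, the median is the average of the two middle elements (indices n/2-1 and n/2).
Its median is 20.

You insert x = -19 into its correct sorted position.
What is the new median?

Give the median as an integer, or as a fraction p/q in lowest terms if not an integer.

Answer: 15

Derivation:
Old list (sorted, length 5): [-10, 10, 20, 22, 32]
Old median = 20
Insert x = -19
Old length odd (5). Middle was index 2 = 20.
New length even (6). New median = avg of two middle elements.
x = -19: 0 elements are < x, 5 elements are > x.
New sorted list: [-19, -10, 10, 20, 22, 32]
New median = 15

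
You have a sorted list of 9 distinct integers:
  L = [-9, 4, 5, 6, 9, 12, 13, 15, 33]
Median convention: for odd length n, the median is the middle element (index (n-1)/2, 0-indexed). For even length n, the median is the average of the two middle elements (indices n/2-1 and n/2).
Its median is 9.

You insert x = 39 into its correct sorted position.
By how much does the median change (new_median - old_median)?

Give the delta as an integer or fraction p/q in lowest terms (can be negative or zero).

Old median = 9
After inserting x = 39: new sorted = [-9, 4, 5, 6, 9, 12, 13, 15, 33, 39]
New median = 21/2
Delta = 21/2 - 9 = 3/2

Answer: 3/2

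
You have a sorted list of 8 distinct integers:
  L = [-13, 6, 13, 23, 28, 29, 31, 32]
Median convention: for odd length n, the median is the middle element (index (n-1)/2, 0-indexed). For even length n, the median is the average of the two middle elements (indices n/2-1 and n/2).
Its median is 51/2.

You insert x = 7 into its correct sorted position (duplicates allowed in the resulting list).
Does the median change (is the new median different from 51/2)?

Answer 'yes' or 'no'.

Answer: yes

Derivation:
Old median = 51/2
Insert x = 7
New median = 23
Changed? yes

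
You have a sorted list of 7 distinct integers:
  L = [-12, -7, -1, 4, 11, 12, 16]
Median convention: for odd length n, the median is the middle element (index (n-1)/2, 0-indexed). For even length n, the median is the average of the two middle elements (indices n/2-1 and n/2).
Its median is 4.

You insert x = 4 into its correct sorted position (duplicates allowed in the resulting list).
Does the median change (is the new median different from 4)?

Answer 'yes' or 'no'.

Answer: no

Derivation:
Old median = 4
Insert x = 4
New median = 4
Changed? no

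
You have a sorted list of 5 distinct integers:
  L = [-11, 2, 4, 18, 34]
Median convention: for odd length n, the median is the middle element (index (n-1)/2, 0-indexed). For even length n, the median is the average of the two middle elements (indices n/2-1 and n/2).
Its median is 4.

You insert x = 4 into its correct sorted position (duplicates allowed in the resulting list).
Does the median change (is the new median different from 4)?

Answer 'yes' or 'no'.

Answer: no

Derivation:
Old median = 4
Insert x = 4
New median = 4
Changed? no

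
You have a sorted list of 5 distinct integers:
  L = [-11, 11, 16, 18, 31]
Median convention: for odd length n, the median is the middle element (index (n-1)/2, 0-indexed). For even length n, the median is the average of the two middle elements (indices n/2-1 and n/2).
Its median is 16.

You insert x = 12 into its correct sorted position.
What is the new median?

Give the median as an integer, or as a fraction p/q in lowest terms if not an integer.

Answer: 14

Derivation:
Old list (sorted, length 5): [-11, 11, 16, 18, 31]
Old median = 16
Insert x = 12
Old length odd (5). Middle was index 2 = 16.
New length even (6). New median = avg of two middle elements.
x = 12: 2 elements are < x, 3 elements are > x.
New sorted list: [-11, 11, 12, 16, 18, 31]
New median = 14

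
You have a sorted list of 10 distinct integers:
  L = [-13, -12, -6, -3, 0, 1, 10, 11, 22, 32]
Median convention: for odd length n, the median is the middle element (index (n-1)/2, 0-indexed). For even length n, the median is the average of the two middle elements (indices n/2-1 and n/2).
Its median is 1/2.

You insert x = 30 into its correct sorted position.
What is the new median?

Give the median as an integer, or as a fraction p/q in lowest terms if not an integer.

Answer: 1

Derivation:
Old list (sorted, length 10): [-13, -12, -6, -3, 0, 1, 10, 11, 22, 32]
Old median = 1/2
Insert x = 30
Old length even (10). Middle pair: indices 4,5 = 0,1.
New length odd (11). New median = single middle element.
x = 30: 9 elements are < x, 1 elements are > x.
New sorted list: [-13, -12, -6, -3, 0, 1, 10, 11, 22, 30, 32]
New median = 1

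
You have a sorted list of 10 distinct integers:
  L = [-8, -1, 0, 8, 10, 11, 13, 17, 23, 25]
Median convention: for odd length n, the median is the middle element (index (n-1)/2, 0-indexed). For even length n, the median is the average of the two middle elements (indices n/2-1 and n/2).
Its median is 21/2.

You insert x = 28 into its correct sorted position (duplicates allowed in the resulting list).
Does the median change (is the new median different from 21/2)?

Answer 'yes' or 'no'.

Answer: yes

Derivation:
Old median = 21/2
Insert x = 28
New median = 11
Changed? yes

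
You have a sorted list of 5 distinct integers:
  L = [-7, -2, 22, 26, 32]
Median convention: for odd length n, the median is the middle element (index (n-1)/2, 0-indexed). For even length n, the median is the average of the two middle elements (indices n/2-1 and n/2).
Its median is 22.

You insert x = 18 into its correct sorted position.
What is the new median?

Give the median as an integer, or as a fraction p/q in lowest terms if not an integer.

Answer: 20

Derivation:
Old list (sorted, length 5): [-7, -2, 22, 26, 32]
Old median = 22
Insert x = 18
Old length odd (5). Middle was index 2 = 22.
New length even (6). New median = avg of two middle elements.
x = 18: 2 elements are < x, 3 elements are > x.
New sorted list: [-7, -2, 18, 22, 26, 32]
New median = 20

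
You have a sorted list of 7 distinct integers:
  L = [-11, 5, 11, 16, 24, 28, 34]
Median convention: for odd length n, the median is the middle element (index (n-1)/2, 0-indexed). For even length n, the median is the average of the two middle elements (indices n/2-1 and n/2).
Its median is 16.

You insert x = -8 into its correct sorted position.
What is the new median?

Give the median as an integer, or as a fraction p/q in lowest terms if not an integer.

Old list (sorted, length 7): [-11, 5, 11, 16, 24, 28, 34]
Old median = 16
Insert x = -8
Old length odd (7). Middle was index 3 = 16.
New length even (8). New median = avg of two middle elements.
x = -8: 1 elements are < x, 6 elements are > x.
New sorted list: [-11, -8, 5, 11, 16, 24, 28, 34]
New median = 27/2

Answer: 27/2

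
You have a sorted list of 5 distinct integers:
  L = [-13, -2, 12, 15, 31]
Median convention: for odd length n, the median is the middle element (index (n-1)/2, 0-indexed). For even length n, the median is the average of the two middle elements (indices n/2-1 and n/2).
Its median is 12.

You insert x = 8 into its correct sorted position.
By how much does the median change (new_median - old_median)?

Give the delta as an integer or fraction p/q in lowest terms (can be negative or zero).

Answer: -2

Derivation:
Old median = 12
After inserting x = 8: new sorted = [-13, -2, 8, 12, 15, 31]
New median = 10
Delta = 10 - 12 = -2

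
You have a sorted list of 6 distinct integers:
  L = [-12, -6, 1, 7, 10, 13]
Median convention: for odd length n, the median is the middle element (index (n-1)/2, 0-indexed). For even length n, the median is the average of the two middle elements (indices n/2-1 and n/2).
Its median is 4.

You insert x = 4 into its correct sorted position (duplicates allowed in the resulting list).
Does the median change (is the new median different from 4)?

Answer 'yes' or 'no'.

Answer: no

Derivation:
Old median = 4
Insert x = 4
New median = 4
Changed? no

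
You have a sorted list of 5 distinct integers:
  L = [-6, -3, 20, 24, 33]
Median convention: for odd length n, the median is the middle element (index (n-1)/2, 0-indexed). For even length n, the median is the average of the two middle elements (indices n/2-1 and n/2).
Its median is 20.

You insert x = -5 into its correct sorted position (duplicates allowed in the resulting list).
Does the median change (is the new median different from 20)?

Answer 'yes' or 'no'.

Answer: yes

Derivation:
Old median = 20
Insert x = -5
New median = 17/2
Changed? yes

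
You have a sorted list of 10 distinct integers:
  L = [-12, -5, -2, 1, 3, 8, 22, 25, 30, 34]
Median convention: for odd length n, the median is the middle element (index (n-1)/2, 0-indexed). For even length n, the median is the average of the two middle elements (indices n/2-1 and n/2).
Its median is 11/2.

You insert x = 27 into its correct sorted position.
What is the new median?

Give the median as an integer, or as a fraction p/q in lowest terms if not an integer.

Answer: 8

Derivation:
Old list (sorted, length 10): [-12, -5, -2, 1, 3, 8, 22, 25, 30, 34]
Old median = 11/2
Insert x = 27
Old length even (10). Middle pair: indices 4,5 = 3,8.
New length odd (11). New median = single middle element.
x = 27: 8 elements are < x, 2 elements are > x.
New sorted list: [-12, -5, -2, 1, 3, 8, 22, 25, 27, 30, 34]
New median = 8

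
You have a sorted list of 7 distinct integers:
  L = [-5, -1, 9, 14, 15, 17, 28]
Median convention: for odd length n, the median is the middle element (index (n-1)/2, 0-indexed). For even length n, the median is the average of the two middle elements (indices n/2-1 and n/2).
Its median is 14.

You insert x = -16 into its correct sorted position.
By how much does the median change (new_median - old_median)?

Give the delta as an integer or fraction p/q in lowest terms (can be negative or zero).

Answer: -5/2

Derivation:
Old median = 14
After inserting x = -16: new sorted = [-16, -5, -1, 9, 14, 15, 17, 28]
New median = 23/2
Delta = 23/2 - 14 = -5/2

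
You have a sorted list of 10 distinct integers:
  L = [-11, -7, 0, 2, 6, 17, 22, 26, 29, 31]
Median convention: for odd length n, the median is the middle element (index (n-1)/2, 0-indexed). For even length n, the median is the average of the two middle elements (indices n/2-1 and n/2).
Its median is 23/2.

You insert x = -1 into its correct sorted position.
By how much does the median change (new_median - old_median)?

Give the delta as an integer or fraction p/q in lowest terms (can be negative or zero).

Old median = 23/2
After inserting x = -1: new sorted = [-11, -7, -1, 0, 2, 6, 17, 22, 26, 29, 31]
New median = 6
Delta = 6 - 23/2 = -11/2

Answer: -11/2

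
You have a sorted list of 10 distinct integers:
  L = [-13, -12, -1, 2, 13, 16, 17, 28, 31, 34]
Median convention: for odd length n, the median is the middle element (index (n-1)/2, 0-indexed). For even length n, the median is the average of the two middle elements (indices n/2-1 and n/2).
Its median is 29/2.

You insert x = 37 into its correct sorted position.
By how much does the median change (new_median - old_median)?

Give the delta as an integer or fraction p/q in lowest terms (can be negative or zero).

Answer: 3/2

Derivation:
Old median = 29/2
After inserting x = 37: new sorted = [-13, -12, -1, 2, 13, 16, 17, 28, 31, 34, 37]
New median = 16
Delta = 16 - 29/2 = 3/2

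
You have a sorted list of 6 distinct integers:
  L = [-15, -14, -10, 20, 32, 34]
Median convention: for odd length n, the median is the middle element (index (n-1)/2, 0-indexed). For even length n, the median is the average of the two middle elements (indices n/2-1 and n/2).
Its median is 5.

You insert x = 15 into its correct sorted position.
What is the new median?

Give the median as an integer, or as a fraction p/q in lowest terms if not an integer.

Answer: 15

Derivation:
Old list (sorted, length 6): [-15, -14, -10, 20, 32, 34]
Old median = 5
Insert x = 15
Old length even (6). Middle pair: indices 2,3 = -10,20.
New length odd (7). New median = single middle element.
x = 15: 3 elements are < x, 3 elements are > x.
New sorted list: [-15, -14, -10, 15, 20, 32, 34]
New median = 15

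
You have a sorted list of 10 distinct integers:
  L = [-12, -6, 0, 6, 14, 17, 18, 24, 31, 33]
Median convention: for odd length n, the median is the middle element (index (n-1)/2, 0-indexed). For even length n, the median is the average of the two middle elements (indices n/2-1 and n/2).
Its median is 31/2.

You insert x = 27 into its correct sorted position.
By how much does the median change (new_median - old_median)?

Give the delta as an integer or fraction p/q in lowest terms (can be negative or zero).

Answer: 3/2

Derivation:
Old median = 31/2
After inserting x = 27: new sorted = [-12, -6, 0, 6, 14, 17, 18, 24, 27, 31, 33]
New median = 17
Delta = 17 - 31/2 = 3/2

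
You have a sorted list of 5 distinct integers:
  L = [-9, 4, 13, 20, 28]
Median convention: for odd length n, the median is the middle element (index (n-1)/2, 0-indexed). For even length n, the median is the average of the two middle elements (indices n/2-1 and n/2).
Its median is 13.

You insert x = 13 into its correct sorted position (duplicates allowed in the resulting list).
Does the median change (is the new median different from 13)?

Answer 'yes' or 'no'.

Old median = 13
Insert x = 13
New median = 13
Changed? no

Answer: no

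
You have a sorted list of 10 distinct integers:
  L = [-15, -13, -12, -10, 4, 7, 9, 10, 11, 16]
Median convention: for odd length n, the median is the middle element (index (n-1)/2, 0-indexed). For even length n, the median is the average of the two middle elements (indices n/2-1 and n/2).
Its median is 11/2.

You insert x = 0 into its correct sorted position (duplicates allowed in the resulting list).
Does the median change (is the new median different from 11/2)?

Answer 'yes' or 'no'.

Old median = 11/2
Insert x = 0
New median = 4
Changed? yes

Answer: yes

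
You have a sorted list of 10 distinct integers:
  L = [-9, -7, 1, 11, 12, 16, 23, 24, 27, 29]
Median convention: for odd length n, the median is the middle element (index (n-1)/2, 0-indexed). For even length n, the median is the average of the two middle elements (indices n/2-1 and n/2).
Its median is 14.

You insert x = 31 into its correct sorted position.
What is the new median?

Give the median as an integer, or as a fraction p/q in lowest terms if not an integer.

Answer: 16

Derivation:
Old list (sorted, length 10): [-9, -7, 1, 11, 12, 16, 23, 24, 27, 29]
Old median = 14
Insert x = 31
Old length even (10). Middle pair: indices 4,5 = 12,16.
New length odd (11). New median = single middle element.
x = 31: 10 elements are < x, 0 elements are > x.
New sorted list: [-9, -7, 1, 11, 12, 16, 23, 24, 27, 29, 31]
New median = 16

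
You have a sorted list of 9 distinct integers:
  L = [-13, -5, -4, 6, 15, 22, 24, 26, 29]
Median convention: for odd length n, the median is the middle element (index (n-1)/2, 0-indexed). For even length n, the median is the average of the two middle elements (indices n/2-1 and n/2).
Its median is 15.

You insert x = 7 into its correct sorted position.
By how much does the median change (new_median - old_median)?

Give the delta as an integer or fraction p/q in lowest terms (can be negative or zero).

Answer: -4

Derivation:
Old median = 15
After inserting x = 7: new sorted = [-13, -5, -4, 6, 7, 15, 22, 24, 26, 29]
New median = 11
Delta = 11 - 15 = -4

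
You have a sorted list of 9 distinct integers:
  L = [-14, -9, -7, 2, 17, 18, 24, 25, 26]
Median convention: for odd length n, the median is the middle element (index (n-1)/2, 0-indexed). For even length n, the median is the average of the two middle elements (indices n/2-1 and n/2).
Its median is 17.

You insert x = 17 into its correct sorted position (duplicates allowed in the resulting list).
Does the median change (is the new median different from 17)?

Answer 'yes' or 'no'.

Answer: no

Derivation:
Old median = 17
Insert x = 17
New median = 17
Changed? no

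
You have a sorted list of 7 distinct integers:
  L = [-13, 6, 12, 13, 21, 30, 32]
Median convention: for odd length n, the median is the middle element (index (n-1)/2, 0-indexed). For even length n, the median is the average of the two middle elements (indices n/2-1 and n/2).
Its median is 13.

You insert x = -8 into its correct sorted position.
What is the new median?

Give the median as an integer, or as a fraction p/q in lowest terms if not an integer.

Answer: 25/2

Derivation:
Old list (sorted, length 7): [-13, 6, 12, 13, 21, 30, 32]
Old median = 13
Insert x = -8
Old length odd (7). Middle was index 3 = 13.
New length even (8). New median = avg of two middle elements.
x = -8: 1 elements are < x, 6 elements are > x.
New sorted list: [-13, -8, 6, 12, 13, 21, 30, 32]
New median = 25/2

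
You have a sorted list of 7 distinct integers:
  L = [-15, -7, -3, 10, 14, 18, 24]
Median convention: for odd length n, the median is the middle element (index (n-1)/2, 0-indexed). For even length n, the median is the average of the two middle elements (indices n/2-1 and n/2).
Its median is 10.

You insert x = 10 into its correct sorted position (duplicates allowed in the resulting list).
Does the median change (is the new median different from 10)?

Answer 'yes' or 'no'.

Answer: no

Derivation:
Old median = 10
Insert x = 10
New median = 10
Changed? no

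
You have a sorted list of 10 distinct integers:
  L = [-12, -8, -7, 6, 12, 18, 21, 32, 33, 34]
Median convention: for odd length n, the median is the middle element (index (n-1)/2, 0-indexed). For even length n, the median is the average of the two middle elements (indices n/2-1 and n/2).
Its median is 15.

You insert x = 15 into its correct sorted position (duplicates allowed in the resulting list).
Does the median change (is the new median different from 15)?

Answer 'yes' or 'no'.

Answer: no

Derivation:
Old median = 15
Insert x = 15
New median = 15
Changed? no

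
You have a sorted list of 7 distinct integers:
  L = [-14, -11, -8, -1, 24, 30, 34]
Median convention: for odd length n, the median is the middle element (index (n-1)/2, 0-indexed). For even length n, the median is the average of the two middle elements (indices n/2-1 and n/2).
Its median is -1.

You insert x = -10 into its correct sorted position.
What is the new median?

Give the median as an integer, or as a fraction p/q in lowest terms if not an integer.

Answer: -9/2

Derivation:
Old list (sorted, length 7): [-14, -11, -8, -1, 24, 30, 34]
Old median = -1
Insert x = -10
Old length odd (7). Middle was index 3 = -1.
New length even (8). New median = avg of two middle elements.
x = -10: 2 elements are < x, 5 elements are > x.
New sorted list: [-14, -11, -10, -8, -1, 24, 30, 34]
New median = -9/2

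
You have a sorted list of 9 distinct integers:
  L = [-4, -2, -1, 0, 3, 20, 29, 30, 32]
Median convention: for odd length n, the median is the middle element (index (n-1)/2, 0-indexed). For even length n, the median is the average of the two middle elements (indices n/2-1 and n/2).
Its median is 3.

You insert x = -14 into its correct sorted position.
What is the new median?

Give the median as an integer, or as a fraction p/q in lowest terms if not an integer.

Answer: 3/2

Derivation:
Old list (sorted, length 9): [-4, -2, -1, 0, 3, 20, 29, 30, 32]
Old median = 3
Insert x = -14
Old length odd (9). Middle was index 4 = 3.
New length even (10). New median = avg of two middle elements.
x = -14: 0 elements are < x, 9 elements are > x.
New sorted list: [-14, -4, -2, -1, 0, 3, 20, 29, 30, 32]
New median = 3/2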